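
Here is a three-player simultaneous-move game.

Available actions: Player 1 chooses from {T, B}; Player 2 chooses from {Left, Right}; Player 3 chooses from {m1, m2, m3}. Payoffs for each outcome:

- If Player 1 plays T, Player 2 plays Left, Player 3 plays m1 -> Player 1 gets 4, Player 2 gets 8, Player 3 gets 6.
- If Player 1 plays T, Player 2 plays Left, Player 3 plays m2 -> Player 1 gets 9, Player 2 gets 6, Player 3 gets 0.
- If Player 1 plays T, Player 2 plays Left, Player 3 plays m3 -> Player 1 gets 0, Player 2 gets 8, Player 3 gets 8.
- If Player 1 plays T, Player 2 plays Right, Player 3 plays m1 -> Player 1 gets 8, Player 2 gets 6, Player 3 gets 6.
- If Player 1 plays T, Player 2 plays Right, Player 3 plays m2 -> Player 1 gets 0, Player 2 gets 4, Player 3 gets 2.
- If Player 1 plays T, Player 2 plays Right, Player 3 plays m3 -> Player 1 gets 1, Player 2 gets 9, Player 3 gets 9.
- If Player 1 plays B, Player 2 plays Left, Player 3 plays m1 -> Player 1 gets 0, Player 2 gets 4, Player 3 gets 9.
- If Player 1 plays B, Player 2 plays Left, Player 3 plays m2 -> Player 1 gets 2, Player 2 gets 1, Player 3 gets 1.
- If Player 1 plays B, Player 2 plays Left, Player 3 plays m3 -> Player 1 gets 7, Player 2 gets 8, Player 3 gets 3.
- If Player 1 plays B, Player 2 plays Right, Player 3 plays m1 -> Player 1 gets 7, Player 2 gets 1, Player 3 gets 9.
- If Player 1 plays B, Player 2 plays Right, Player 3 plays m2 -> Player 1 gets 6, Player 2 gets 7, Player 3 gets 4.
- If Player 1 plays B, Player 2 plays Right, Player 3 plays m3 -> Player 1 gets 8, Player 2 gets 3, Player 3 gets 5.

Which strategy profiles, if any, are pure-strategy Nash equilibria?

This game has no pure Nash equilibrium.

For each player, find the best response to each opponent profile; mutual best responses are the pure NE.
Player 1 against (Left, m1): payoffs 4, 0 → best response T.
Player 1 against (Left, m2): payoffs 9, 2 → best response T.
Player 1 against (Left, m3): payoffs 0, 7 → best response B.
Player 1 against (Right, m1): payoffs 8, 7 → best response T.
Player 1 against (Right, m2): payoffs 0, 6 → best response B.
Player 1 against (Right, m3): payoffs 1, 8 → best response B.
Player 2 against (T, m1): payoffs 8, 6 → best response Left.
Player 2 against (T, m2): payoffs 6, 4 → best response Left.
Player 2 against (T, m3): payoffs 8, 9 → best response Right.
Player 2 against (B, m1): payoffs 4, 1 → best response Left.
Player 2 against (B, m2): payoffs 1, 7 → best response Right.
Player 2 against (B, m3): payoffs 8, 3 → best response Left.
Player 3 against (T, Left): payoffs 6, 0, 8 → best response m3.
Player 3 against (T, Right): payoffs 6, 2, 9 → best response m3.
Player 3 against (B, Left): payoffs 9, 1, 3 → best response m1.
Player 3 against (B, Right): payoffs 9, 4, 5 → best response m1.
No profile is a mutual best response for all players.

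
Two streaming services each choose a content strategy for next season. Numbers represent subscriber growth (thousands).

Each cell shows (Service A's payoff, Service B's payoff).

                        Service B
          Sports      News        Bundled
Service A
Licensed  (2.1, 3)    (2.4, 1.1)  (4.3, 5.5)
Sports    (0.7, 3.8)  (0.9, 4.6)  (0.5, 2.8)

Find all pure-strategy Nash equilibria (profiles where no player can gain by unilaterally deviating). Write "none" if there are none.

(Licensed, Bundled)

Service A against Sports: payoffs 2.1, 0.7 → best response Licensed.
Service A against News: payoffs 2.4, 0.9 → best response Licensed.
Service A against Bundled: payoffs 4.3, 0.5 → best response Licensed.
Service B against Licensed: payoffs 3, 1.1, 5.5 → best response Bundled.
Service B against Sports: payoffs 3.8, 4.6, 2.8 → best response News.
Mutual best responses: (Licensed, Bundled).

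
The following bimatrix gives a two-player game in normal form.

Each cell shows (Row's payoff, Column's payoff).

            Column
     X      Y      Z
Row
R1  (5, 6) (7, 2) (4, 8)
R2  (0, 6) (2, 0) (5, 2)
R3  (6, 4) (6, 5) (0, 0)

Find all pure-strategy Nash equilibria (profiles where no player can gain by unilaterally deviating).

(R1, X): Row can switch to R3 (5 → 6). Not NE.
(R1, Y): Column can switch to X (2 → 6). Not NE.
(R1, Z): Row can switch to R2 (4 → 5). Not NE.
(R2, X): Row can switch to R1 (0 → 5). Not NE.
(R2, Y): Row can switch to R1 (2 → 7). Not NE.
(R2, Z): Column can switch to X (2 → 6). Not NE.
(The remaining 3 profiles each have a profitable deviation by the same check.)

This game has no pure Nash equilibrium.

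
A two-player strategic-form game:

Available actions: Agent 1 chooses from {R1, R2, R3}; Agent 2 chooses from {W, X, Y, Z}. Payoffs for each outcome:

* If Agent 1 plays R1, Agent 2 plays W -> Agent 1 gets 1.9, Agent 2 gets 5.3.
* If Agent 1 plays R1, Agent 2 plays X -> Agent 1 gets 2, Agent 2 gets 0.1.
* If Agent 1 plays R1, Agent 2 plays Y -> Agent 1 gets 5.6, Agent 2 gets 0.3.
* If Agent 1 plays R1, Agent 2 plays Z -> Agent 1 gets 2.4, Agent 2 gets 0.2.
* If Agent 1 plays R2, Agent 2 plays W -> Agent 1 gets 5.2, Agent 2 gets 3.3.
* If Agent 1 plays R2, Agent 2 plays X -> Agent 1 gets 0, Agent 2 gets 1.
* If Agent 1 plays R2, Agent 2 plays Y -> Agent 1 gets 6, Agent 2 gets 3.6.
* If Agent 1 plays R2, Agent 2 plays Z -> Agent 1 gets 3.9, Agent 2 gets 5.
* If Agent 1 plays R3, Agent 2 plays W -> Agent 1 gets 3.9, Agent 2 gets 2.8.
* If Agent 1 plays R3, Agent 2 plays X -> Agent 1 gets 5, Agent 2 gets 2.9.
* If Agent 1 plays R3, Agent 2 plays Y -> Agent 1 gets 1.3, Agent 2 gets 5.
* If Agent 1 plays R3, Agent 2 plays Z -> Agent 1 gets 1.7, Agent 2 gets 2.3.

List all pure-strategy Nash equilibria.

The unique pure-strategy Nash equilibrium is (R2, Z).

(R1, W): Agent 1 can switch to R2 (1.9 → 5.2). Not NE.
(R1, X): Agent 1 can switch to R3 (2 → 5). Not NE.
(R1, Y): Agent 1 can switch to R2 (5.6 → 6). Not NE.
(R1, Z): Agent 1 can switch to R2 (2.4 → 3.9). Not NE.
(R2, W): Agent 2 can switch to Y (3.3 → 3.6). Not NE.
(R2, X): Agent 1 can switch to R1 (0 → 2). Not NE.
(R2, Z): Agent 1 gets 3.9, best alternative 2.4; Agent 2 gets 5, best alternative 3.6. No profitable deviation — NE.
(The remaining 5 profiles each have a profitable deviation by the same check.)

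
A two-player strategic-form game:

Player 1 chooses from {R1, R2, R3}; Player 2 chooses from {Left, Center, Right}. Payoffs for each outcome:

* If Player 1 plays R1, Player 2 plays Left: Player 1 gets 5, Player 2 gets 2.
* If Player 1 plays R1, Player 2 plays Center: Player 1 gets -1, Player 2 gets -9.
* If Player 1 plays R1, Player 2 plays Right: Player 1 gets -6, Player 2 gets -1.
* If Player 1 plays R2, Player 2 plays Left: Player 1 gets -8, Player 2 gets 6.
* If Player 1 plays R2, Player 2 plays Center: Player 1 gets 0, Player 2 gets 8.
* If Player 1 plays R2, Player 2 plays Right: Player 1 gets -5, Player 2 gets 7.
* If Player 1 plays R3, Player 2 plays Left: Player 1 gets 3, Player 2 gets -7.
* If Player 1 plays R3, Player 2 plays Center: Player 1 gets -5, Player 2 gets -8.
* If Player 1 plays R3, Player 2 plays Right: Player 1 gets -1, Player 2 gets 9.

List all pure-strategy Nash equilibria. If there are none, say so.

(R1, Left); (R2, Center); (R3, Right)

(R1, Left): Player 1 gets 5, best alternative 3; Player 2 gets 2, best alternative -1. No profitable deviation — NE.
(R1, Center): Player 1 can switch to R2 (-1 → 0). Not NE.
(R1, Right): Player 1 can switch to R2 (-6 → -5). Not NE.
(R2, Left): Player 1 can switch to R1 (-8 → 5). Not NE.
(R2, Center): Player 1 gets 0, best alternative -1; Player 2 gets 8, best alternative 7. No profitable deviation — NE.
(R2, Right): Player 1 can switch to R3 (-5 → -1). Not NE.
(R3, Left): Player 1 can switch to R1 (3 → 5). Not NE.
(R3, Center): Player 1 can switch to R1 (-5 → -1). Not NE.
(R3, Right): Player 1 gets -1, best alternative -5; Player 2 gets 9, best alternative -7. No profitable deviation — NE.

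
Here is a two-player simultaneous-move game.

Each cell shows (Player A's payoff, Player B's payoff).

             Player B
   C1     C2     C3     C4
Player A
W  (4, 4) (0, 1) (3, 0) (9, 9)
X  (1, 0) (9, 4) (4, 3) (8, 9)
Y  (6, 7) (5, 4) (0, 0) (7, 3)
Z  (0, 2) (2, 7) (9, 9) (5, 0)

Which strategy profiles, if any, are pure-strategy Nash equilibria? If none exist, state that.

For each player, find the best response to each opponent profile; mutual best responses are the pure NE.
Player A against C1: payoffs 4, 1, 6, 0 → best response Y.
Player A against C2: payoffs 0, 9, 5, 2 → best response X.
Player A against C3: payoffs 3, 4, 0, 9 → best response Z.
Player A against C4: payoffs 9, 8, 7, 5 → best response W.
Player B against W: payoffs 4, 1, 0, 9 → best response C4.
Player B against X: payoffs 0, 4, 3, 9 → best response C4.
Player B against Y: payoffs 7, 4, 0, 3 → best response C1.
Player B against Z: payoffs 2, 7, 9, 0 → best response C3.
Mutual best responses: (W, C4); (Y, C1); (Z, C3).

The pure Nash equilibria are (W, C4), (Y, C1), (Z, C3).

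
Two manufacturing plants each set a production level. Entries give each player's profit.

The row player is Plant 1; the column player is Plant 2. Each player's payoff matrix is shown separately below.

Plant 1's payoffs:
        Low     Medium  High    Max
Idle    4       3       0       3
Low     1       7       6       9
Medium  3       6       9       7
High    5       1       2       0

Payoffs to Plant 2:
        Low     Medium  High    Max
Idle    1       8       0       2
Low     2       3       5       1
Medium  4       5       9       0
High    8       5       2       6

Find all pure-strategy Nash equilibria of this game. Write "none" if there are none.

Pure-strategy Nash equilibria: (Medium, High), (High, Low)

Plant 1 against Low: payoffs 4, 1, 3, 5 → best response High.
Plant 1 against Medium: payoffs 3, 7, 6, 1 → best response Low.
Plant 1 against High: payoffs 0, 6, 9, 2 → best response Medium.
Plant 1 against Max: payoffs 3, 9, 7, 0 → best response Low.
Plant 2 against Idle: payoffs 1, 8, 0, 2 → best response Medium.
Plant 2 against Low: payoffs 2, 3, 5, 1 → best response High.
Plant 2 against Medium: payoffs 4, 5, 9, 0 → best response High.
Plant 2 against High: payoffs 8, 5, 2, 6 → best response Low.
Mutual best responses: (Medium, High); (High, Low).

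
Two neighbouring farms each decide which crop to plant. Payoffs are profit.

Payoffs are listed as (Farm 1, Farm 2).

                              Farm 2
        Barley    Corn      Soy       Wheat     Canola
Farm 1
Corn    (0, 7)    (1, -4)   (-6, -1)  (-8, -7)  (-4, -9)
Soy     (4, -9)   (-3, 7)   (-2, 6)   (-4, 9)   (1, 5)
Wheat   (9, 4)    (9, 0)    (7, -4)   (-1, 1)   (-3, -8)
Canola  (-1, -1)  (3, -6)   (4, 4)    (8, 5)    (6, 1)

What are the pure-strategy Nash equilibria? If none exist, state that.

(Wheat, Barley), (Canola, Wheat)

For each strategy profile, look for a profitable unilateral deviation.
(Corn, Barley): Farm 1 can switch to Soy (0 → 4). Not NE.
(Corn, Corn): Farm 1 can switch to Wheat (1 → 9). Not NE.
(Corn, Soy): Farm 1 can switch to Soy (-6 → -2). Not NE.
(Corn, Wheat): Farm 1 can switch to Soy (-8 → -4). Not NE.
(Corn, Canola): Farm 1 can switch to Soy (-4 → 1). Not NE.
(Soy, Barley): Farm 1 can switch to Wheat (4 → 9). Not NE.
(Soy, Corn): Farm 1 can switch to Corn (-3 → 1). Not NE.
(Soy, Soy): Farm 1 can switch to Wheat (-2 → 7). Not NE.
(Soy, Wheat): Farm 1 can switch to Wheat (-4 → -1). Not NE.
(Soy, Canola): Farm 1 can switch to Canola (1 → 6). Not NE.
(Wheat, Barley): Farm 1 gets 9, best alternative 4; Farm 2 gets 4, best alternative 1. No profitable deviation — NE.
(Canola, Wheat): Farm 1 gets 8, best alternative -1; Farm 2 gets 5, best alternative 4. No profitable deviation — NE.
(The remaining 8 profiles each have a profitable deviation by the same check.)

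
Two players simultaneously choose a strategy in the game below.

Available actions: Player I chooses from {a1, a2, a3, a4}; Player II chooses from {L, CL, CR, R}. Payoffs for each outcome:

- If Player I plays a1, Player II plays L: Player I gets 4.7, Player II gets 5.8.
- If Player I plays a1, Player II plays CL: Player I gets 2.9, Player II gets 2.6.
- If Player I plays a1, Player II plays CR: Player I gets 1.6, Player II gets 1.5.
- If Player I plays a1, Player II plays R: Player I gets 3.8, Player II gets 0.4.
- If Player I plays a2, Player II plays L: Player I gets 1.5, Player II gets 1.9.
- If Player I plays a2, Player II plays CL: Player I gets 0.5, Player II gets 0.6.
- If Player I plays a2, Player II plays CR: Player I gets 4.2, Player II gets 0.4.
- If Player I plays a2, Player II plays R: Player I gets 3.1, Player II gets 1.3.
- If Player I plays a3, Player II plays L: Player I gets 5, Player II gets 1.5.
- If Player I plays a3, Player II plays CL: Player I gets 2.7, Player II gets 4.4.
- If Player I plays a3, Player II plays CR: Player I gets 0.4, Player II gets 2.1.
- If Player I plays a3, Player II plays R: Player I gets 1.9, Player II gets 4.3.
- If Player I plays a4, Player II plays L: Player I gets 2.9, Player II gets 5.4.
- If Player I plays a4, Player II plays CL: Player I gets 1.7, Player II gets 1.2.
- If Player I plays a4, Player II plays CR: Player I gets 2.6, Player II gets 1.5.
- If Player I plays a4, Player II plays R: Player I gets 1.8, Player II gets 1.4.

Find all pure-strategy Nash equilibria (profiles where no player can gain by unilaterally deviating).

Player I against L: payoffs 4.7, 1.5, 5, 2.9 → best response a3.
Player I against CL: payoffs 2.9, 0.5, 2.7, 1.7 → best response a1.
Player I against CR: payoffs 1.6, 4.2, 0.4, 2.6 → best response a2.
Player I against R: payoffs 3.8, 3.1, 1.9, 1.8 → best response a1.
Player II against a1: payoffs 5.8, 2.6, 1.5, 0.4 → best response L.
Player II against a2: payoffs 1.9, 0.6, 0.4, 1.3 → best response L.
Player II against a3: payoffs 1.5, 4.4, 2.1, 4.3 → best response CL.
Player II against a4: payoffs 5.4, 1.2, 1.5, 1.4 → best response L.
No profile is a mutual best response for all players.

There is no pure-strategy Nash equilibrium.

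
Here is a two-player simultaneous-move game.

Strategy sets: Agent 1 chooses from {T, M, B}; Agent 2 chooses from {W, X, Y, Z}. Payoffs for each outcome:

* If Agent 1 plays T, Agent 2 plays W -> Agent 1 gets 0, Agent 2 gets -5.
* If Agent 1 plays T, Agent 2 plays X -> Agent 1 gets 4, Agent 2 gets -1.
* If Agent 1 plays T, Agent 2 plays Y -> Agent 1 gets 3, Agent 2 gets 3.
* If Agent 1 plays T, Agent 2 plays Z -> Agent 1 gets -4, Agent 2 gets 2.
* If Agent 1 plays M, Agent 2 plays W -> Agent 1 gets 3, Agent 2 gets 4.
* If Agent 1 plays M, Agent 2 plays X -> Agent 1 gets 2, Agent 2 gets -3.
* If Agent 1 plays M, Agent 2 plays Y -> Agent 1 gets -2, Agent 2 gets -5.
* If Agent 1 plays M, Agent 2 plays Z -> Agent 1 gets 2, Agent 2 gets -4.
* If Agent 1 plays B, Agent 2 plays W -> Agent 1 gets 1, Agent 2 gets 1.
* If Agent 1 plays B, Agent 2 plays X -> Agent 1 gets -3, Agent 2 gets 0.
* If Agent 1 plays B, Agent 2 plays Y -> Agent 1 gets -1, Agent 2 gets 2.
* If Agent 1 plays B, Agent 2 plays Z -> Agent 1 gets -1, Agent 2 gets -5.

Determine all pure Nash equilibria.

Pure-strategy Nash equilibria: (T, Y) and (M, W)

Agent 1 against W: payoffs 0, 3, 1 → best response M.
Agent 1 against X: payoffs 4, 2, -3 → best response T.
Agent 1 against Y: payoffs 3, -2, -1 → best response T.
Agent 1 against Z: payoffs -4, 2, -1 → best response M.
Agent 2 against T: payoffs -5, -1, 3, 2 → best response Y.
Agent 2 against M: payoffs 4, -3, -5, -4 → best response W.
Agent 2 against B: payoffs 1, 0, 2, -5 → best response Y.
Mutual best responses: (T, Y); (M, W).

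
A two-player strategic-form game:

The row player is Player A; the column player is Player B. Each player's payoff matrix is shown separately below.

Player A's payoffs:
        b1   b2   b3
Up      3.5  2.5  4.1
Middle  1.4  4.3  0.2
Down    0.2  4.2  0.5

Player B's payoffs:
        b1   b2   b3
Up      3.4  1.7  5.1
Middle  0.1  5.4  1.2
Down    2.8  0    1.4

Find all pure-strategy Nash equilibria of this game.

Player A against b1: payoffs 3.5, 1.4, 0.2 → best response Up.
Player A against b2: payoffs 2.5, 4.3, 4.2 → best response Middle.
Player A against b3: payoffs 4.1, 0.2, 0.5 → best response Up.
Player B against Up: payoffs 3.4, 1.7, 5.1 → best response b3.
Player B against Middle: payoffs 0.1, 5.4, 1.2 → best response b2.
Player B against Down: payoffs 2.8, 0, 1.4 → best response b1.
Mutual best responses: (Up, b3); (Middle, b2).

Pure-strategy Nash equilibria: (Up, b3); (Middle, b2)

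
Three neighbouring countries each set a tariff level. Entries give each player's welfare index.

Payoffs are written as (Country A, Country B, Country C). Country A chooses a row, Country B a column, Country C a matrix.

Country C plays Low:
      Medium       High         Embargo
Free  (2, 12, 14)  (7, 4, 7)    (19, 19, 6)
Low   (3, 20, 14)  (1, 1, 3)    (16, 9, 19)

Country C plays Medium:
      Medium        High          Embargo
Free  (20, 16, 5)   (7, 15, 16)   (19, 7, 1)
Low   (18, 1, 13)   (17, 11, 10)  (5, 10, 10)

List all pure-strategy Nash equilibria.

(Free, Embargo, Low), (Low, Medium, Low), (Low, High, Medium)

(Free, Medium, Low): Country A can switch to Low (2 → 3). Not NE.
(Free, Medium, Medium): Country C can switch to Low (5 → 14). Not NE.
(Free, High, Low): Country B can switch to Medium (4 → 12). Not NE.
(Free, High, Medium): Country A can switch to Low (7 → 17). Not NE.
(Free, Embargo, Low): Country A gets 19, best alternative 16; Country B gets 19, best alternative 12; Country C gets 6, best alternative 1. No profitable deviation — NE.
(Free, Embargo, Medium): Country B can switch to Medium (7 → 16). Not NE.
(Low, Medium, Low): Country A gets 3, best alternative 2; Country B gets 20, best alternative 9; Country C gets 14, best alternative 13. No profitable deviation — NE.
(Low, Medium, Medium): Country A can switch to Free (18 → 20). Not NE.
(Low, High, Low): Country A can switch to Free (1 → 7). Not NE.
(Low, High, Medium): Country A gets 17, best alternative 7; Country B gets 11, best alternative 10; Country C gets 10, best alternative 3. No profitable deviation — NE.
(Low, Embargo, Low): Country A can switch to Free (16 → 19). Not NE.
(The remaining 1 profile has a profitable deviation by the same check.)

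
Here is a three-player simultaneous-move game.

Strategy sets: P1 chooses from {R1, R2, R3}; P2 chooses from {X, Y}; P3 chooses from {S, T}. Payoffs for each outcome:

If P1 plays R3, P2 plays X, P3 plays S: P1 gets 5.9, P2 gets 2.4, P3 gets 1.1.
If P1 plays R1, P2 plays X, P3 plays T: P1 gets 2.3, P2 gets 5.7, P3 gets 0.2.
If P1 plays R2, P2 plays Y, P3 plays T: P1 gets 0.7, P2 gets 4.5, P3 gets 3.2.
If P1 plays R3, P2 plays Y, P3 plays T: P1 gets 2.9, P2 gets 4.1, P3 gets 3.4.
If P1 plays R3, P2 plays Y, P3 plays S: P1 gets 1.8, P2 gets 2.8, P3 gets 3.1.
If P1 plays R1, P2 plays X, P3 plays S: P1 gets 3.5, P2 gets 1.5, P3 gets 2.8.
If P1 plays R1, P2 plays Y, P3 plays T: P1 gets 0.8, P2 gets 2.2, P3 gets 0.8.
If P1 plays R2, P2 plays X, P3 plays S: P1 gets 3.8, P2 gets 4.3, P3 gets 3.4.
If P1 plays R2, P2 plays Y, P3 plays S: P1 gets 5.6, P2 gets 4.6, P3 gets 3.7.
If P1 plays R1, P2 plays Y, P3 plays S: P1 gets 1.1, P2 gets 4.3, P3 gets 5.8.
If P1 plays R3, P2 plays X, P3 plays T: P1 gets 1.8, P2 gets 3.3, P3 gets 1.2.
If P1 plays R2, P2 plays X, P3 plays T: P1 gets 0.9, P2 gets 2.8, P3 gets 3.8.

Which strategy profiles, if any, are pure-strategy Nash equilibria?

(R1, X, S): P1 can switch to R2 (3.5 → 3.8). Not NE.
(R1, X, T): P3 can switch to S (0.2 → 2.8). Not NE.
(R1, Y, S): P1 can switch to R2 (1.1 → 5.6). Not NE.
(R1, Y, T): P1 can switch to R3 (0.8 → 2.9). Not NE.
(R2, X, S): P1 can switch to R3 (3.8 → 5.9). Not NE.
(R2, X, T): P1 can switch to R1 (0.9 → 2.3). Not NE.
(R2, Y, S): P1 gets 5.6, best alternative 1.8; P2 gets 4.6, best alternative 4.3; P3 gets 3.7, best alternative 3.2. No profitable deviation — NE.
(R3, Y, T): P1 gets 2.9, best alternative 0.8; P2 gets 4.1, best alternative 3.3; P3 gets 3.4, best alternative 3.1. No profitable deviation — NE.
(The remaining 4 profiles each have a profitable deviation by the same check.)

Pure-strategy Nash equilibria: (R2, Y, S) and (R3, Y, T)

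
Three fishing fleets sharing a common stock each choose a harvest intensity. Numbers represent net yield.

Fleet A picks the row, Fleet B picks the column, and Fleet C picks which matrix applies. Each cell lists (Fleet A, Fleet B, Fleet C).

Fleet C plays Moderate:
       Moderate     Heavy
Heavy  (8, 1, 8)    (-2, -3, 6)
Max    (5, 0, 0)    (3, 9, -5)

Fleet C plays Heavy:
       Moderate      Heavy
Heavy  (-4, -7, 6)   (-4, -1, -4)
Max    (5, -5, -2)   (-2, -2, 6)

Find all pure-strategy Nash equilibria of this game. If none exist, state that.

The pure Nash equilibria are (Heavy, Moderate, Moderate), (Max, Heavy, Heavy).

For each player, find the best response to each opponent profile; mutual best responses are the pure NE.
Fleet A against (Moderate, Moderate): payoffs 8, 5 → best response Heavy.
Fleet A against (Moderate, Heavy): payoffs -4, 5 → best response Max.
Fleet A against (Heavy, Moderate): payoffs -2, 3 → best response Max.
Fleet A against (Heavy, Heavy): payoffs -4, -2 → best response Max.
Fleet B against (Heavy, Moderate): payoffs 1, -3 → best response Moderate.
Fleet B against (Heavy, Heavy): payoffs -7, -1 → best response Heavy.
Fleet B against (Max, Moderate): payoffs 0, 9 → best response Heavy.
Fleet B against (Max, Heavy): payoffs -5, -2 → best response Heavy.
Fleet C against (Heavy, Moderate): payoffs 8, 6 → best response Moderate.
Fleet C against (Heavy, Heavy): payoffs 6, -4 → best response Moderate.
Fleet C against (Max, Moderate): payoffs 0, -2 → best response Moderate.
Fleet C against (Max, Heavy): payoffs -5, 6 → best response Heavy.
Mutual best responses: (Heavy, Moderate, Moderate); (Max, Heavy, Heavy).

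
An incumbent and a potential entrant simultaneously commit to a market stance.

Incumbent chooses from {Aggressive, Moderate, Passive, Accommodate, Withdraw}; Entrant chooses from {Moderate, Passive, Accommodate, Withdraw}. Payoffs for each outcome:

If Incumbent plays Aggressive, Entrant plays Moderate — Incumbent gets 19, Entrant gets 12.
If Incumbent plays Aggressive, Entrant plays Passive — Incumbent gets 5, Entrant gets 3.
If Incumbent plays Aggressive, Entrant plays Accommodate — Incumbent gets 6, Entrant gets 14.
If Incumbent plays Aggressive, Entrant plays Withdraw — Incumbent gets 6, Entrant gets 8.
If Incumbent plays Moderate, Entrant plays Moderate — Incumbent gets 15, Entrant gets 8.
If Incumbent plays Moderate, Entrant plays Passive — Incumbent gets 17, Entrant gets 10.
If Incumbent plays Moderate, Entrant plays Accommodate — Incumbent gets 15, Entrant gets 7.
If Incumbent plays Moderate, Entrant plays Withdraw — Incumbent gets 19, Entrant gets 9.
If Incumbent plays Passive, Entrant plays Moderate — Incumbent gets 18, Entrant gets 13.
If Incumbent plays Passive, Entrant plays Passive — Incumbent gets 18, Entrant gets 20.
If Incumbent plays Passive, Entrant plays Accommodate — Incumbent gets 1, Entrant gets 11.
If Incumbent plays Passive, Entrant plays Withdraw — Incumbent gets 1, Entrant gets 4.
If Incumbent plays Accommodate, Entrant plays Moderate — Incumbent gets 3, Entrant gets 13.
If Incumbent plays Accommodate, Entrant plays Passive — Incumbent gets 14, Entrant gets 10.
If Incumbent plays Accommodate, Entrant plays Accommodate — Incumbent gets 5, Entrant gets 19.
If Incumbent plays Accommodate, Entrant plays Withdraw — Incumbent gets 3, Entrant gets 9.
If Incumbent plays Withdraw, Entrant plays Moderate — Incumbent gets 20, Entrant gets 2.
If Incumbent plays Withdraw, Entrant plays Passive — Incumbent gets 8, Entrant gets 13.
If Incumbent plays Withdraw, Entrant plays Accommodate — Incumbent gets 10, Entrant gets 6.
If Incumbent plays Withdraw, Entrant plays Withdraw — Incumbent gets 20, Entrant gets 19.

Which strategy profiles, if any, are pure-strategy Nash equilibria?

Pure-strategy Nash equilibria: (Passive, Passive) and (Withdraw, Withdraw)

Mark each player's best response to every combination of opponents' strategies; a profile where every player is best-responding is a pure Nash equilibrium.
Incumbent against Moderate: payoffs 19, 15, 18, 3, 20 → best response Withdraw.
Incumbent against Passive: payoffs 5, 17, 18, 14, 8 → best response Passive.
Incumbent against Accommodate: payoffs 6, 15, 1, 5, 10 → best response Moderate.
Incumbent against Withdraw: payoffs 6, 19, 1, 3, 20 → best response Withdraw.
Entrant against Aggressive: payoffs 12, 3, 14, 8 → best response Accommodate.
Entrant against Moderate: payoffs 8, 10, 7, 9 → best response Passive.
Entrant against Passive: payoffs 13, 20, 11, 4 → best response Passive.
Entrant against Accommodate: payoffs 13, 10, 19, 9 → best response Accommodate.
Entrant against Withdraw: payoffs 2, 13, 6, 19 → best response Withdraw.
Mutual best responses: (Passive, Passive); (Withdraw, Withdraw).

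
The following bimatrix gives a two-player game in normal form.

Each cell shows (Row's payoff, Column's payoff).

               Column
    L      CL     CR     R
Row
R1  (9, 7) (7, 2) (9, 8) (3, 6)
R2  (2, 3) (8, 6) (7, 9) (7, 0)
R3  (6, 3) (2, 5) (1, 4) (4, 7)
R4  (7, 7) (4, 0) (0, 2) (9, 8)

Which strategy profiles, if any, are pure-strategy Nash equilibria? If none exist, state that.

Pure-strategy Nash equilibria: (R1, CR); (R4, R)

Row against L: payoffs 9, 2, 6, 7 → best response R1.
Row against CL: payoffs 7, 8, 2, 4 → best response R2.
Row against CR: payoffs 9, 7, 1, 0 → best response R1.
Row against R: payoffs 3, 7, 4, 9 → best response R4.
Column against R1: payoffs 7, 2, 8, 6 → best response CR.
Column against R2: payoffs 3, 6, 9, 0 → best response CR.
Column against R3: payoffs 3, 5, 4, 7 → best response R.
Column against R4: payoffs 7, 0, 2, 8 → best response R.
Mutual best responses: (R1, CR); (R4, R).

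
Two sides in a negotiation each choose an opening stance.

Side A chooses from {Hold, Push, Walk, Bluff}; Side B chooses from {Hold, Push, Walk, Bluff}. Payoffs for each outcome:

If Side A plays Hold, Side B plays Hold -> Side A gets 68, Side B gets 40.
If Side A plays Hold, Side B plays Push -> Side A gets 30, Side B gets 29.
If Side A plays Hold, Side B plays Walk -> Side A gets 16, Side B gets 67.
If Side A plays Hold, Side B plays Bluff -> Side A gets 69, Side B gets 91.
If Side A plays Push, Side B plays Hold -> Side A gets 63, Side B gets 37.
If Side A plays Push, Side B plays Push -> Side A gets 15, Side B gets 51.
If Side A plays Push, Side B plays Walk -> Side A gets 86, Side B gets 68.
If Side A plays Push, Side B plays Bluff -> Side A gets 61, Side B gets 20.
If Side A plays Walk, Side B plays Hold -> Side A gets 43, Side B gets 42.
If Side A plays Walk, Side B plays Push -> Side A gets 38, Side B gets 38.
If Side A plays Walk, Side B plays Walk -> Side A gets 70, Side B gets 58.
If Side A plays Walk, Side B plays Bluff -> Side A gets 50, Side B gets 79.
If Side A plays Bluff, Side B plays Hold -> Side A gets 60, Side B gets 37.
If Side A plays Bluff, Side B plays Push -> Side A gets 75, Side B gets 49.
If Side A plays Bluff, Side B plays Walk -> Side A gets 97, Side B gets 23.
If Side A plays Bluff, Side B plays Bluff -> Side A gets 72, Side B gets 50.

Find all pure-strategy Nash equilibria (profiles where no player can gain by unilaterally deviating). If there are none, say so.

(Bluff, Bluff)

(Hold, Hold): Side B can switch to Walk (40 → 67). Not NE.
(Hold, Push): Side A can switch to Walk (30 → 38). Not NE.
(Hold, Walk): Side A can switch to Push (16 → 86). Not NE.
(Hold, Bluff): Side A can switch to Bluff (69 → 72). Not NE.
(Push, Hold): Side A can switch to Hold (63 → 68). Not NE.
(Push, Push): Side A can switch to Hold (15 → 30). Not NE.
(Push, Walk): Side A can switch to Bluff (86 → 97). Not NE.
(Push, Bluff): Side A can switch to Hold (61 → 69). Not NE.
(Walk, Hold): Side A can switch to Hold (43 → 68). Not NE.
(Walk, Push): Side A can switch to Bluff (38 → 75). Not NE.
(Bluff, Bluff): Side A gets 72, best alternative 69; Side B gets 50, best alternative 49. No profitable deviation — NE.
(The remaining 5 profiles each have a profitable deviation by the same check.)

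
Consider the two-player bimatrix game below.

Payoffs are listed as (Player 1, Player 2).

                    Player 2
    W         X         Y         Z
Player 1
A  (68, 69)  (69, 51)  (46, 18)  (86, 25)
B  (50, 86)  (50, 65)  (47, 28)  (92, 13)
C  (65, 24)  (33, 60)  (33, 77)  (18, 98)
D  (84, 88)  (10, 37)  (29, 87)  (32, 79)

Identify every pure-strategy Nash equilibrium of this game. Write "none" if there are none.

Pure NE: (D, W)

Mark each player's best response to every combination of opponents' strategies; a profile where every player is best-responding is a pure Nash equilibrium.
Player 1 against W: payoffs 68, 50, 65, 84 → best response D.
Player 1 against X: payoffs 69, 50, 33, 10 → best response A.
Player 1 against Y: payoffs 46, 47, 33, 29 → best response B.
Player 1 against Z: payoffs 86, 92, 18, 32 → best response B.
Player 2 against A: payoffs 69, 51, 18, 25 → best response W.
Player 2 against B: payoffs 86, 65, 28, 13 → best response W.
Player 2 against C: payoffs 24, 60, 77, 98 → best response Z.
Player 2 against D: payoffs 88, 37, 87, 79 → best response W.
Mutual best responses: (D, W).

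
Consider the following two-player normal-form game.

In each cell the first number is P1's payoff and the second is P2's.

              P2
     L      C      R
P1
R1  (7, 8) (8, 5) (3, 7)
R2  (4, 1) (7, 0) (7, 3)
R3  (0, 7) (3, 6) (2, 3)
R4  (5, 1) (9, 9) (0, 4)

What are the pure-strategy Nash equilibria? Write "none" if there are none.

Pure-strategy Nash equilibria: (R1, L) and (R2, R) and (R4, C)

For each strategy profile, look for a profitable unilateral deviation.
(R1, L): P1 gets 7, best alternative 5; P2 gets 8, best alternative 7. No profitable deviation — NE.
(R1, C): P1 can switch to R4 (8 → 9). Not NE.
(R1, R): P1 can switch to R2 (3 → 7). Not NE.
(R2, L): P1 can switch to R1 (4 → 7). Not NE.
(R2, C): P1 can switch to R1 (7 → 8). Not NE.
(R2, R): P1 gets 7, best alternative 3; P2 gets 3, best alternative 1. No profitable deviation — NE.
(R3, L): P1 can switch to R1 (0 → 7). Not NE.
(R3, C): P1 can switch to R1 (3 → 8). Not NE.
(R3, R): P1 can switch to R1 (2 → 3). Not NE.
(R4, L): P1 can switch to R1 (5 → 7). Not NE.
(R4, C): P1 gets 9, best alternative 8; P2 gets 9, best alternative 4. No profitable deviation — NE.
(R4, R): P1 can switch to R1 (0 → 3). Not NE.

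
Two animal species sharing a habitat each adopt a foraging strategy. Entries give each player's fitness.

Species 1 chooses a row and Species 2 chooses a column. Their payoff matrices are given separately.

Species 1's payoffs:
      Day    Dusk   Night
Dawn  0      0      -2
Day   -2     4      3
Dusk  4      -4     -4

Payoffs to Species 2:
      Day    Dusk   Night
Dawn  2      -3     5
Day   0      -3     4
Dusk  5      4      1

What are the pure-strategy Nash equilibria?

(Day, Night), (Dusk, Day)

Mark each player's best response to every combination of opponents' strategies; a profile where every player is best-responding is a pure Nash equilibrium.
Species 1 against Day: payoffs 0, -2, 4 → best response Dusk.
Species 1 against Dusk: payoffs 0, 4, -4 → best response Day.
Species 1 against Night: payoffs -2, 3, -4 → best response Day.
Species 2 against Dawn: payoffs 2, -3, 5 → best response Night.
Species 2 against Day: payoffs 0, -3, 4 → best response Night.
Species 2 against Dusk: payoffs 5, 4, 1 → best response Day.
Mutual best responses: (Day, Night); (Dusk, Day).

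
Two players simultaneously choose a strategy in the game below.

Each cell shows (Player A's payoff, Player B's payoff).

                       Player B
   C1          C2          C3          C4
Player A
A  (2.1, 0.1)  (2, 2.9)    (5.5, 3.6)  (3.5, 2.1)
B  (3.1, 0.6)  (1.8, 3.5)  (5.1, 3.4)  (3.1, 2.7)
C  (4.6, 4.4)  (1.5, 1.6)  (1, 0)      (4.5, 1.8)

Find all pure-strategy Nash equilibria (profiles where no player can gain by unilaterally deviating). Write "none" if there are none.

For each strategy profile, look for a profitable unilateral deviation.
(A, C1): Player A can switch to B (2.1 → 3.1). Not NE.
(A, C2): Player B can switch to C3 (2.9 → 3.6). Not NE.
(A, C3): Player A gets 5.5, best alternative 5.1; Player B gets 3.6, best alternative 2.9. No profitable deviation — NE.
(A, C4): Player A can switch to C (3.5 → 4.5). Not NE.
(B, C1): Player A can switch to C (3.1 → 4.6). Not NE.
(B, C2): Player A can switch to A (1.8 → 2). Not NE.
(B, C3): Player A can switch to A (5.1 → 5.5). Not NE.
(C, C1): Player A gets 4.6, best alternative 3.1; Player B gets 4.4, best alternative 1.8. No profitable deviation — NE.
(The remaining 4 profiles each have a profitable deviation by the same check.)

(A, C3), (C, C1)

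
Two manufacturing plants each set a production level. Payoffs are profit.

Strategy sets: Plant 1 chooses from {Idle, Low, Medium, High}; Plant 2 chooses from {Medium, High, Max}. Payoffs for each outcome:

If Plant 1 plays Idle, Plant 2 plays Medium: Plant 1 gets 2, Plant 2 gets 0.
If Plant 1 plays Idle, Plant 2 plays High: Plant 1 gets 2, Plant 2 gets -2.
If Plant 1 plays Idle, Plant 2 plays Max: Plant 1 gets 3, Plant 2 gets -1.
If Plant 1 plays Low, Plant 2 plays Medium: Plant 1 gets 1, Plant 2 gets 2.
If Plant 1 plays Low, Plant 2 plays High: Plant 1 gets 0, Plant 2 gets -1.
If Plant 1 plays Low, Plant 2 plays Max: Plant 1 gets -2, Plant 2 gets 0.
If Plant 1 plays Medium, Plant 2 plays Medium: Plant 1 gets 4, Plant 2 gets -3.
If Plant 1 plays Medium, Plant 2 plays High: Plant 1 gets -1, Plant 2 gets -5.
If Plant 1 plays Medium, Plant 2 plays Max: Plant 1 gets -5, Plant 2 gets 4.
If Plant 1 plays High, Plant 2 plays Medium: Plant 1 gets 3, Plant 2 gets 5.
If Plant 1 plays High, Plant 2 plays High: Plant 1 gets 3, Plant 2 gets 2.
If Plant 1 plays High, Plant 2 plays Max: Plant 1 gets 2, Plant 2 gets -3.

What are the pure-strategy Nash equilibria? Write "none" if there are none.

Mark each player's best response to every combination of opponents' strategies; a profile where every player is best-responding is a pure Nash equilibrium.
Plant 1 against Medium: payoffs 2, 1, 4, 3 → best response Medium.
Plant 1 against High: payoffs 2, 0, -1, 3 → best response High.
Plant 1 against Max: payoffs 3, -2, -5, 2 → best response Idle.
Plant 2 against Idle: payoffs 0, -2, -1 → best response Medium.
Plant 2 against Low: payoffs 2, -1, 0 → best response Medium.
Plant 2 against Medium: payoffs -3, -5, 4 → best response Max.
Plant 2 against High: payoffs 5, 2, -3 → best response Medium.
No profile is a mutual best response for all players.

This game has no pure Nash equilibrium.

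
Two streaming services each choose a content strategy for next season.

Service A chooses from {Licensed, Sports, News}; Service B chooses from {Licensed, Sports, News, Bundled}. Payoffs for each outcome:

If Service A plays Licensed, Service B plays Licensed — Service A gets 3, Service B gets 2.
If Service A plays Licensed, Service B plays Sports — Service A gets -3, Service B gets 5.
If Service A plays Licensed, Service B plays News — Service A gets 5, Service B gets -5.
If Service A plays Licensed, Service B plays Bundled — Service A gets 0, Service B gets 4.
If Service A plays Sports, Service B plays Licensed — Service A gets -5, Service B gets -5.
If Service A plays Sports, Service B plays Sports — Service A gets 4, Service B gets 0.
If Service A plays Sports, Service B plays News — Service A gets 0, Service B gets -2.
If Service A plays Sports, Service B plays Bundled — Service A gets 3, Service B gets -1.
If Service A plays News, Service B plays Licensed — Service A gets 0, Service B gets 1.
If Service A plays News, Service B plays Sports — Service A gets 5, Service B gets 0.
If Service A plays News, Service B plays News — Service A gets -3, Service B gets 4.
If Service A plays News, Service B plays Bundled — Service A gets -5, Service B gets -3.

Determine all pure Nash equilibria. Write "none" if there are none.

(Licensed, Licensed): Service B can switch to Sports (2 → 5). Not NE.
(Licensed, Sports): Service A can switch to Sports (-3 → 4). Not NE.
(Licensed, News): Service B can switch to Licensed (-5 → 2). Not NE.
(Licensed, Bundled): Service A can switch to Sports (0 → 3). Not NE.
(Sports, Licensed): Service A can switch to Licensed (-5 → 3). Not NE.
(Sports, Sports): Service A can switch to News (4 → 5). Not NE.
(Sports, News): Service A can switch to Licensed (0 → 5). Not NE.
(Sports, Bundled): Service B can switch to Sports (-1 → 0). Not NE.
(The remaining 4 profiles each have a profitable deviation by the same check.)

This game has no pure Nash equilibrium.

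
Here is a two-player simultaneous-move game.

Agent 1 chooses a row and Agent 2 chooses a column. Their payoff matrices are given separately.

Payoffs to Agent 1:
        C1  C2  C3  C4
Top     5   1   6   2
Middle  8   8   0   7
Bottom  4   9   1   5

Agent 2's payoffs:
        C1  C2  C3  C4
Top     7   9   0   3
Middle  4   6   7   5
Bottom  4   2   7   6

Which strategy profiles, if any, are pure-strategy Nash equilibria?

Agent 1 against C1: payoffs 5, 8, 4 → best response Middle.
Agent 1 against C2: payoffs 1, 8, 9 → best response Bottom.
Agent 1 against C3: payoffs 6, 0, 1 → best response Top.
Agent 1 against C4: payoffs 2, 7, 5 → best response Middle.
Agent 2 against Top: payoffs 7, 9, 0, 3 → best response C2.
Agent 2 against Middle: payoffs 4, 6, 7, 5 → best response C3.
Agent 2 against Bottom: payoffs 4, 2, 7, 6 → best response C3.
No profile is a mutual best response for all players.

No pure-strategy Nash equilibrium.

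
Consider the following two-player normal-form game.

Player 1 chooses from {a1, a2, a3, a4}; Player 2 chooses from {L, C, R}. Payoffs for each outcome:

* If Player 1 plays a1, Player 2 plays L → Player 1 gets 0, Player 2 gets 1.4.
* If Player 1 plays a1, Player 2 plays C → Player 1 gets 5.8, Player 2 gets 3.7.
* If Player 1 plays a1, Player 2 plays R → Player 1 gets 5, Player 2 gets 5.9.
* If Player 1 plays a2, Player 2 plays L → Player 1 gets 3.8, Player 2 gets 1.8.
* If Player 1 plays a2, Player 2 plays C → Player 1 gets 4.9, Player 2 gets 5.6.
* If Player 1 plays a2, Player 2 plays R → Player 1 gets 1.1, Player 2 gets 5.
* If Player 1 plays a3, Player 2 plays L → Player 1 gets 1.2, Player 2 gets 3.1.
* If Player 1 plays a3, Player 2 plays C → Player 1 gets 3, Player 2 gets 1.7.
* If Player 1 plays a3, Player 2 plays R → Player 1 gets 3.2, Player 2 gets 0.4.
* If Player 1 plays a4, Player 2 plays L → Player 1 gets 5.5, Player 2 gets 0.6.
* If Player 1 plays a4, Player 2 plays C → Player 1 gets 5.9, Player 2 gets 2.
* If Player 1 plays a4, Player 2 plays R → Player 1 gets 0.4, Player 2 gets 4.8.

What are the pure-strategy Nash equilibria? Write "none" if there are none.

(a1, L): Player 1 can switch to a2 (0 → 3.8). Not NE.
(a1, C): Player 1 can switch to a4 (5.8 → 5.9). Not NE.
(a1, R): Player 1 gets 5, best alternative 3.2; Player 2 gets 5.9, best alternative 3.7. No profitable deviation — NE.
(a2, L): Player 1 can switch to a4 (3.8 → 5.5). Not NE.
(a2, C): Player 1 can switch to a1 (4.9 → 5.8). Not NE.
(a2, R): Player 1 can switch to a1 (1.1 → 5). Not NE.
(a3, L): Player 1 can switch to a2 (1.2 → 3.8). Not NE.
(a3, C): Player 1 can switch to a1 (3 → 5.8). Not NE.
(a3, R): Player 1 can switch to a1 (3.2 → 5). Not NE.
(The remaining 3 profiles each have a profitable deviation by the same check.)

The unique pure-strategy Nash equilibrium is (a1, R).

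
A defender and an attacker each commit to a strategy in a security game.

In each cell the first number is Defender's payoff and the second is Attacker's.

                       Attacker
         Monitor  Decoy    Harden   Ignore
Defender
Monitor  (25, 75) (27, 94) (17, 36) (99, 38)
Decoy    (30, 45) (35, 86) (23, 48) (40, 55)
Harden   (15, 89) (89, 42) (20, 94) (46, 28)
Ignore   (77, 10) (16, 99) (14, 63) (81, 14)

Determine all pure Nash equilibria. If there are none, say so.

This game has no pure Nash equilibrium.

Defender against Monitor: payoffs 25, 30, 15, 77 → best response Ignore.
Defender against Decoy: payoffs 27, 35, 89, 16 → best response Harden.
Defender against Harden: payoffs 17, 23, 20, 14 → best response Decoy.
Defender against Ignore: payoffs 99, 40, 46, 81 → best response Monitor.
Attacker against Monitor: payoffs 75, 94, 36, 38 → best response Decoy.
Attacker against Decoy: payoffs 45, 86, 48, 55 → best response Decoy.
Attacker against Harden: payoffs 89, 42, 94, 28 → best response Harden.
Attacker against Ignore: payoffs 10, 99, 63, 14 → best response Decoy.
No profile is a mutual best response for all players.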